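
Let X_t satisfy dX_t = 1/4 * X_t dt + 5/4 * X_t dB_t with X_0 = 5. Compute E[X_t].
E[X_t] = 5*exp(t/4)

For GBM dX = mu X dt + sigma X dB with X_0 = x_0, apply Itô to Y = log X: dY = (mu - sigma^2/2) dt + sigma dB, so Y_t = log(x_0) + (mu - sigma^2/2) t + sigma B_t and hence X_t = x_0 * exp((mu - sigma^2/2) t + sigma B_t).
With mu = 1/4, sigma = 5/4, x_0 = 5, this gives:
  X_t = 5 * exp((-17/32) * t + (5/4) * B_t).
Since sigma*B_t ~ Normal(0, sigma^2 t), E[exp(sigma*B_t)] = exp(sigma^2 t / 2); so E[X_t] = x_0 * exp((mu - sigma^2/2) t) * exp(sigma^2 t / 2) = x_0 * exp(mu t) = 5*exp(t/4).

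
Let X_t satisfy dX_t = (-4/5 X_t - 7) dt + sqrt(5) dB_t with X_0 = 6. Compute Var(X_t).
Var(X_t) = 25/8 - 25*exp(-8*t/5)/8

The variance V(t) = Var(X_t) satisfies V'(t) = 2 a V(t) + c^2 with V(0) = 0 (drift coefficient is linear in X, diffusion is constant). With a = -4/5, c = sqrt(5), the solution is
  V(t) = (c^2 / (2 a)) * (exp(2 a t) - 1)
       = (sqrt(5)^2 / (2*(-4/5))) * (exp((-8/5) t) - 1)
       = 25/8 - 25*exp(-8*t/5)/8.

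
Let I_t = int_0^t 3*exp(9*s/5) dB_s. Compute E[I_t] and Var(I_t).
E[I_t] = 0; Var(I_t) = 5*exp(18*t/5)/2 - 5/2

The Itô integral of a deterministic integrand f(s) has mean 0 because each increment f(s) * (B_{s+ds} - B_s) has mean 0. By the Itô isometry:
  Var( int_0^t f(s) dB_s ) = E[ (int_0^t f(s) dB_s)^2 ] = int_0^t f(s)^2 ds.
Here f(s) = 3*exp(9*s/5), so f(s)^2 = 9*exp(18*s/5). Integrate:
  int_0^t (9*exp(18*s/5)) ds = 5*exp(18*t/5)/2 - 5/2.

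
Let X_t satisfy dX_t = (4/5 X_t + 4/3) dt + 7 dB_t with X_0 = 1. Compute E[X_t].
E[X_t] = 8*exp(4*t/5)/3 - 5/3

Taking expectations and using E[dB_t] = 0, the mean m(t) = E[X_t] satisfies the ODE m'(t) = a m(t) + b with m(0) = x_0. With a = 4/5, b = 4/3, x_0 = 1, the solution is
  m(t) = x_0 * exp(a t) + (b/a) * (exp(a t) - 1)
       = 1 * exp((4/5) t) + ((4/3)/(4/5)) * (exp((4/5) t) - 1)
       = 8*exp(4*t/5)/3 - 5/3.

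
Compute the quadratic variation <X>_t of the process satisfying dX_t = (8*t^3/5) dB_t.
<X>_t = 64*t^7/175

For an Itô process dX_t = a(t) dt + b(t) dB_t, the quadratic variation is <X>_t = int_0^t b(s)^2 ds (the drift term does not contribute). Here b(s) = 8*s^3/5, so
  b(s)^2 = 64*s^6/25.
Integrating from 0 to t:
  <X>_t = int_0^t (64*s^6/25) ds = 64*t^7/175.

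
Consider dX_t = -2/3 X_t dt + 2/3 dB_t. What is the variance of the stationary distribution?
lim Var(X_t) = 1/3

The OU SDE dX = -theta X dt + sigma dB admits the integrating factor exp(theta t): d(exp(theta t) X_t) = sigma exp(theta t) dB_t. Integrating from 0 to t gives X_t = x_0 * exp(-theta t) + sigma * int_0^t exp(-theta (t-s)) dB_s for any initial x_0. The Itô integral has variance (by the Itô isometry) sigma^2 * int_0^t exp(-2 theta (t - s)) ds = sigma^2 * (1 - exp(-2 theta t)) / (2 theta), independent of x_0.
With theta = 2/3, sigma = 2/3:
  Var(X_t) = (2/3)^2 * (1 - exp(-2*2/3 t)) / (2 * 2/3) = 1/3 - exp(-4*t/3)/3.
As t -> infinity, exp(-2*2/3 t) -> 0, so the stationary variance is sigma^2 / (2 theta) = 1/3.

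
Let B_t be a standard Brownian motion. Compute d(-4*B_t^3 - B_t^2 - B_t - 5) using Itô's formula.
d(-4*B_t^3 - B_t^2 - B_t - 5) = (-12*B_t - 1) dt + (-12*B_t^2 - 2*B_t - 1) dB_t

Itô's formula for f(B_t) gives d f(B_t) = f'(B_t) dB_t + (1/2) f''(B_t) dt. Compute derivatives of f(x) = -4*x^3 - x^2 - x - 5:
  f'(x)  = -12*x^2 - 2*x - 1
  f''(x) = -24*x - 2
Substitute x = B_t and multiply the f'' term by 1/2:
  drift     = (1/2) * (-24*x - 2) evaluated at B_t = -12*B_t - 1
  diffusion = (-12*x^2 - 2*x - 1) evaluated at B_t = -12*B_t^2 - 2*B_t - 1
Therefore d(-4*B_t^3 - B_t^2 - B_t - 5) = (-12*B_t - 1) dt + (-12*B_t^2 - 2*B_t - 1) dB_t.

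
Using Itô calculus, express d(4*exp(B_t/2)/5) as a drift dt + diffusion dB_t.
d(4*exp(B_t/2)/5) = (exp(B_t/2)/10) dt + (2*exp(B_t/2)/5) dB_t

Itô's formula for f(B_t) gives d f(B_t) = f'(B_t) dB_t + (1/2) f''(B_t) dt. Compute derivatives of f(x) = 4*exp(x/2)/5:
  f'(x)  = 2*exp(x/2)/5
  f''(x) = exp(x/2)/5
Substitute x = B_t and multiply the f'' term by 1/2:
  drift     = (1/2) * (exp(x/2)/5) evaluated at B_t = exp(B_t/2)/10
  diffusion = (2*exp(x/2)/5) evaluated at B_t = 2*exp(B_t/2)/5
Therefore d(4*exp(B_t/2)/5) = (exp(B_t/2)/10) dt + (2*exp(B_t/2)/5) dB_t.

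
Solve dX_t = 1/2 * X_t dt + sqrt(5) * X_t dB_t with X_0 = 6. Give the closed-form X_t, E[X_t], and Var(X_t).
X_t = 6 * exp((-2) t + (sqrt(5)) B_t); E[X_t] = 6*exp(t/2); Var(X_t) = 36*(exp(5*t) - 1)*exp(t)

For GBM dX = mu X dt + sigma X dB with X_0 = x_0, apply Itô to Y = log X: dY = (mu - sigma^2/2) dt + sigma dB, so Y_t = log(x_0) + (mu - sigma^2/2) t + sigma B_t and hence X_t = x_0 * exp((mu - sigma^2/2) t + sigma B_t).
With mu = 1/2, sigma = sqrt(5), x_0 = 6, this gives:
  X_t = 6 * exp((-2) * t + (sqrt(5)) * B_t).
Since sigma*B_t ~ Normal(0, sigma^2 t), E[exp(sigma*B_t)] = exp(sigma^2 t / 2); so E[X_t] = x_0 * exp((mu - sigma^2/2) t) * exp(sigma^2 t / 2) = x_0 * exp(mu t) = 6*exp(t/2).
Var(X_t) = E[X_t^2] - (E[X_t])^2 = x_0^2 * exp(2 mu t) * (exp(sigma^2 t) - 1) = 36*(exp(5*t) - 1)*exp(t).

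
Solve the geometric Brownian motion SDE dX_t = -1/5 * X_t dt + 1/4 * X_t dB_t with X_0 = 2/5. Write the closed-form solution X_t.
X_t = 2/5 * exp((-37/160) * t + (1/4) * B_t)

For GBM dX = mu X dt + sigma X dB with X_0 = x_0, apply Itô to Y = log X: dY = (mu - sigma^2/2) dt + sigma dB, so Y_t = log(x_0) + (mu - sigma^2/2) t + sigma B_t and hence X_t = x_0 * exp((mu - sigma^2/2) t + sigma B_t).
With mu = -1/5, sigma = 1/4, x_0 = 2/5, this gives:
  X_t = 2/5 * exp((-37/160) * t + (1/4) * B_t).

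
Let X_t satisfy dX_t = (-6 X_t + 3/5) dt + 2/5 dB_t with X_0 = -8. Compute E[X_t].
E[X_t] = 1/10 - 81*exp(-6*t)/10

Taking expectations and using E[dB_t] = 0, the mean m(t) = E[X_t] satisfies the ODE m'(t) = a m(t) + b with m(0) = x_0. With a = -6, b = 3/5, x_0 = -8, the solution is
  m(t) = x_0 * exp(a t) + (b/a) * (exp(a t) - 1)
       = (-8) * exp((-6) t) + ((3/5)/(-6)) * (exp((-6) t) - 1)
       = 1/10 - 81*exp(-6*t)/10.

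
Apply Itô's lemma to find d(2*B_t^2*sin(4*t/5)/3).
d(2*B_t^2*sin(4*t/5)/3) = (8*B_t^2*cos(4*t/5)/15 + 2*sin(4*t/5)/3) dt + (4*B_t*sin(4*t/5)/3) dB_t

Itô's formula for f(t, x): d f(t, B_t) = (f_t + (1/2) f_xx) dt + f_x dB_t. Compute partials of f(t, x) = 2*x^2*sin(4*t/5)/3:
  f_t(t,x)  = 8*x^2*cos(4*t/5)/15
  f_x(t,x)  = 4*x*sin(4*t/5)/3
  f_xx(t,x) = 4*sin(4*t/5)/3
Assemble drift = f_t + (1/2) f_xx = 8*x^2*cos(4*t/5)/15 + 2*sin(4*t/5)/3 and diffusion = f_x = 4*x*sin(4*t/5)/3. Substituting x = B_t:
  d(2*B_t^2*sin(4*t/5)/3) = (8*B_t^2*cos(4*t/5)/15 + 2*sin(4*t/5)/3) dt + (4*B_t*sin(4*t/5)/3) dB_t.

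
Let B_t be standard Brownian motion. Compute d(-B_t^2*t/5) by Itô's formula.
d(-B_t^2*t/5) = (-B_t^2/5 - t/5) dt + (-2*B_t*t/5) dB_t

Itô's formula for f(t, x): d f(t, B_t) = (f_t + (1/2) f_xx) dt + f_x dB_t. Compute partials of f(t, x) = -t*x^2/5:
  f_t(t,x)  = -x^2/5
  f_x(t,x)  = -2*t*x/5
  f_xx(t,x) = -2*t/5
Assemble drift = f_t + (1/2) f_xx = -t/5 - x^2/5 and diffusion = f_x = -2*t*x/5. Substituting x = B_t:
  d(-B_t^2*t/5) = (-B_t^2/5 - t/5) dt + (-2*B_t*t/5) dB_t.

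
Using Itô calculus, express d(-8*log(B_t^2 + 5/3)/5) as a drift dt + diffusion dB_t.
d(-8*log(B_t^2 + 5/3)/5) = (24*(3*B_t^2 - 5)/(5*(3*B_t^2 + 5)^2)) dt + (-48*B_t/(15*B_t^2 + 25)) dB_t

Itô's formula for f(B_t) gives d f(B_t) = f'(B_t) dB_t + (1/2) f''(B_t) dt. Compute derivatives of f(x) = -8*log(x^2 + 5/3)/5:
  f'(x)  = -48*x/(15*x^2 + 25)
  f''(x) = 48*(3*x^2 - 5)/(5*(3*x^2 + 5)^2)
Substitute x = B_t and multiply the f'' term by 1/2:
  drift     = (1/2) * (48*(3*x^2 - 5)/(5*(3*x^2 + 5)^2)) evaluated at B_t = 24*(3*B_t^2 - 5)/(5*(3*B_t^2 + 5)^2)
  diffusion = (-48*x/(15*x^2 + 25)) evaluated at B_t = -48*B_t/(15*B_t^2 + 25)
Therefore d(-8*log(B_t^2 + 5/3)/5) = (24*(3*B_t^2 - 5)/(5*(3*B_t^2 + 5)^2)) dt + (-48*B_t/(15*B_t^2 + 25)) dB_t.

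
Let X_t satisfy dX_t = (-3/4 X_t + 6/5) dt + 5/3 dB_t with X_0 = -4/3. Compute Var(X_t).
Var(X_t) = 50/27 - 50*exp(-3*t/2)/27

The variance V(t) = Var(X_t) satisfies V'(t) = 2 a V(t) + c^2 with V(0) = 0 (drift coefficient is linear in X, diffusion is constant). With a = -3/4, c = 5/3, the solution is
  V(t) = (c^2 / (2 a)) * (exp(2 a t) - 1)
       = ((5/3)^2 / (2*(-3/4))) * (exp((-3/2) t) - 1)
       = 50/27 - 50*exp(-3*t/2)/27.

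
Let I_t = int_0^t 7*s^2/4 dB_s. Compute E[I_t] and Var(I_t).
E[I_t] = 0; Var(I_t) = 49*t^5/80

The Itô integral of a deterministic integrand f(s) has mean 0 because each increment f(s) * (B_{s+ds} - B_s) has mean 0. By the Itô isometry:
  Var( int_0^t f(s) dB_s ) = E[ (int_0^t f(s) dB_s)^2 ] = int_0^t f(s)^2 ds.
Here f(s) = 7*s^2/4, so f(s)^2 = 49*s^4/16. Integrate:
  int_0^t (49*s^4/16) ds = 49*t^5/80.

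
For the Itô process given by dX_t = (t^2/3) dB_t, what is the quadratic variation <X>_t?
<X>_t = t^5/45

For an Itô process dX_t = a(t) dt + b(t) dB_t, the quadratic variation is <X>_t = int_0^t b(s)^2 ds (the drift term does not contribute). Here b(s) = s^2/3, so
  b(s)^2 = s^4/9.
Integrating from 0 to t:
  <X>_t = int_0^t (s^4/9) ds = t^5/45.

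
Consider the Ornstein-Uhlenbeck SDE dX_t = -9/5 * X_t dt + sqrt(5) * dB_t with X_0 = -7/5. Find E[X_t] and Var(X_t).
E[X_t] = -7*exp(-9*t/5)/5; Var(X_t) = 25/18 - 25*exp(-18*t/5)/18

The OU SDE dX = -theta X dt + sigma dB admits the integrating factor exp(theta t): d(exp(theta t) X_t) = sigma exp(theta t) dB_t. Integrating from 0 to t:
  X_t = x_0 * exp(-theta t) + sigma * int_0^t exp(-theta (t-s)) dB_s.
The Itô integral has mean 0 and (by the Itô isometry) variance sigma^2 * int_0^t exp(-2 theta (t - s)) ds = sigma^2 * (1 - exp(-2 theta t)) / (2 theta).
With theta = 9/5, sigma = sqrt(5), x_0 = -7/5:
  E[X_t] = -7/5 * exp(-9/5 t) = -7*exp(-9*t/5)/5
  Var(X_t) = (sqrt(5))^2 * (1 - exp(-2*9/5 t)) / (2 * 9/5) = 25/18 - 25*exp(-18*t/5)/18.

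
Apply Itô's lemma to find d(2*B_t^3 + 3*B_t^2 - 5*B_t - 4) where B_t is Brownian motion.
d(2*B_t^3 + 3*B_t^2 - 5*B_t - 4) = (6*B_t + 3) dt + (6*B_t^2 + 6*B_t - 5) dB_t

Itô's formula for f(B_t) gives d f(B_t) = f'(B_t) dB_t + (1/2) f''(B_t) dt. Compute derivatives of f(x) = 2*x^3 + 3*x^2 - 5*x - 4:
  f'(x)  = 6*x^2 + 6*x - 5
  f''(x) = 12*x + 6
Substitute x = B_t and multiply the f'' term by 1/2:
  drift     = (1/2) * (12*x + 6) evaluated at B_t = 6*B_t + 3
  diffusion = (6*x^2 + 6*x - 5) evaluated at B_t = 6*B_t^2 + 6*B_t - 5
Therefore d(2*B_t^3 + 3*B_t^2 - 5*B_t - 4) = (6*B_t + 3) dt + (6*B_t^2 + 6*B_t - 5) dB_t.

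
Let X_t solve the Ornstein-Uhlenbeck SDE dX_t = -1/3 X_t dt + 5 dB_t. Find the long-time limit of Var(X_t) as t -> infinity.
lim Var(X_t) = 75/2

The OU SDE dX = -theta X dt + sigma dB admits the integrating factor exp(theta t): d(exp(theta t) X_t) = sigma exp(theta t) dB_t. Integrating from 0 to t gives X_t = x_0 * exp(-theta t) + sigma * int_0^t exp(-theta (t-s)) dB_s for any initial x_0. The Itô integral has variance (by the Itô isometry) sigma^2 * int_0^t exp(-2 theta (t - s)) ds = sigma^2 * (1 - exp(-2 theta t)) / (2 theta), independent of x_0.
With theta = 1/3, sigma = 5:
  Var(X_t) = (5)^2 * (1 - exp(-2*1/3 t)) / (2 * 1/3) = 75/2 - 75*exp(-2*t/3)/2.
As t -> infinity, exp(-2*1/3 t) -> 0, so the stationary variance is sigma^2 / (2 theta) = 75/2.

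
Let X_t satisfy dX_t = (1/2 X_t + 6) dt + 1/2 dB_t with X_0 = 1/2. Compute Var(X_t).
Var(X_t) = exp(t)/4 - 1/4

The variance V(t) = Var(X_t) satisfies V'(t) = 2 a V(t) + c^2 with V(0) = 0 (drift coefficient is linear in X, diffusion is constant). With a = 1/2, c = 1/2, the solution is
  V(t) = (c^2 / (2 a)) * (exp(2 a t) - 1)
       = ((1/2)^2 / (2*(1/2))) * (exp(1 t) - 1)
       = exp(t)/4 - 1/4.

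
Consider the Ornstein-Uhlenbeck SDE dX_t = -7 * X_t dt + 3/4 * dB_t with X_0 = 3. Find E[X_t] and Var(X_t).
E[X_t] = 3*exp(-7*t); Var(X_t) = 9/224 - 9*exp(-14*t)/224

The OU SDE dX = -theta X dt + sigma dB admits the integrating factor exp(theta t): d(exp(theta t) X_t) = sigma exp(theta t) dB_t. Integrating from 0 to t:
  X_t = x_0 * exp(-theta t) + sigma * int_0^t exp(-theta (t-s)) dB_s.
The Itô integral has mean 0 and (by the Itô isometry) variance sigma^2 * int_0^t exp(-2 theta (t - s)) ds = sigma^2 * (1 - exp(-2 theta t)) / (2 theta).
With theta = 7, sigma = 3/4, x_0 = 3:
  E[X_t] = 3 * exp(-7 t) = 3*exp(-7*t)
  Var(X_t) = (3/4)^2 * (1 - exp(-2*7 t)) / (2 * 7) = 9/224 - 9*exp(-14*t)/224.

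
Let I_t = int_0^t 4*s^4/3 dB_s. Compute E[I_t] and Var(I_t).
E[I_t] = 0; Var(I_t) = 16*t^9/81

The Itô integral of a deterministic integrand f(s) has mean 0 because each increment f(s) * (B_{s+ds} - B_s) has mean 0. By the Itô isometry:
  Var( int_0^t f(s) dB_s ) = E[ (int_0^t f(s) dB_s)^2 ] = int_0^t f(s)^2 ds.
Here f(s) = 4*s^4/3, so f(s)^2 = 16*s^8/9. Integrate:
  int_0^t (16*s^8/9) ds = 16*t^9/81.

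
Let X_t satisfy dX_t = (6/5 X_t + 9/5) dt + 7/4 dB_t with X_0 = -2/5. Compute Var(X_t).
Var(X_t) = 245*exp(12*t/5)/192 - 245/192

The variance V(t) = Var(X_t) satisfies V'(t) = 2 a V(t) + c^2 with V(0) = 0 (drift coefficient is linear in X, diffusion is constant). With a = 6/5, c = 7/4, the solution is
  V(t) = (c^2 / (2 a)) * (exp(2 a t) - 1)
       = ((7/4)^2 / (2*(6/5))) * (exp((12/5) t) - 1)
       = 245*exp(12*t/5)/192 - 245/192.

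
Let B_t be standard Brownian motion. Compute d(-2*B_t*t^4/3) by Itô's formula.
d(-2*B_t*t^4/3) = (-8*B_t*t^3/3) dt + (-2*t^4/3) dB_t

Itô's formula for f(t, x): d f(t, B_t) = (f_t + (1/2) f_xx) dt + f_x dB_t. Compute partials of f(t, x) = -2*t^4*x/3:
  f_t(t,x)  = -8*t^3*x/3
  f_x(t,x)  = -2*t^4/3
  f_xx(t,x) = 0
Assemble drift = f_t + (1/2) f_xx = -8*t^3*x/3 and diffusion = f_x = -2*t^4/3. Substituting x = B_t:
  d(-2*B_t*t^4/3) = (-8*B_t*t^3/3) dt + (-2*t^4/3) dB_t.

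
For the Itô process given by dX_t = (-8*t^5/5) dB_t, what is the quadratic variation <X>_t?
<X>_t = 64*t^11/275

For an Itô process dX_t = a(t) dt + b(t) dB_t, the quadratic variation is <X>_t = int_0^t b(s)^2 ds (the drift term does not contribute). Here b(s) = -8*s^5/5, so
  b(s)^2 = 64*s^10/25.
Integrating from 0 to t:
  <X>_t = int_0^t (64*s^10/25) ds = 64*t^11/275.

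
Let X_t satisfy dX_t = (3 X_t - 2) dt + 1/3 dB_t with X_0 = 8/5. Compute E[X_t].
E[X_t] = 14*exp(3*t)/15 + 2/3

Taking expectations and using E[dB_t] = 0, the mean m(t) = E[X_t] satisfies the ODE m'(t) = a m(t) + b with m(0) = x_0. With a = 3, b = -2, x_0 = 8/5, the solution is
  m(t) = x_0 * exp(a t) + (b/a) * (exp(a t) - 1)
       = (8/5) * exp(3 t) + ((-2)/3) * (exp(3 t) - 1)
       = 14*exp(3*t)/15 + 2/3.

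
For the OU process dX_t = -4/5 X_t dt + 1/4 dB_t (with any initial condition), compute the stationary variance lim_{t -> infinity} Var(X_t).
lim Var(X_t) = 5/128

The OU SDE dX = -theta X dt + sigma dB admits the integrating factor exp(theta t): d(exp(theta t) X_t) = sigma exp(theta t) dB_t. Integrating from 0 to t gives X_t = x_0 * exp(-theta t) + sigma * int_0^t exp(-theta (t-s)) dB_s for any initial x_0. The Itô integral has variance (by the Itô isometry) sigma^2 * int_0^t exp(-2 theta (t - s)) ds = sigma^2 * (1 - exp(-2 theta t)) / (2 theta), independent of x_0.
With theta = 4/5, sigma = 1/4:
  Var(X_t) = (1/4)^2 * (1 - exp(-2*4/5 t)) / (2 * 4/5) = 5/128 - 5*exp(-8*t/5)/128.
As t -> infinity, exp(-2*4/5 t) -> 0, so the stationary variance is sigma^2 / (2 theta) = 5/128.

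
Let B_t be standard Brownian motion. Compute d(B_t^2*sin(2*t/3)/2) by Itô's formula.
d(B_t^2*sin(2*t/3)/2) = (B_t^2*cos(2*t/3)/3 + sin(2*t/3)/2) dt + (B_t*sin(2*t/3)) dB_t

Itô's formula for f(t, x): d f(t, B_t) = (f_t + (1/2) f_xx) dt + f_x dB_t. Compute partials of f(t, x) = x^2*sin(2*t/3)/2:
  f_t(t,x)  = x^2*cos(2*t/3)/3
  f_x(t,x)  = x*sin(2*t/3)
  f_xx(t,x) = sin(2*t/3)
Assemble drift = f_t + (1/2) f_xx = x^2*cos(2*t/3)/3 + sin(2*t/3)/2 and diffusion = f_x = x*sin(2*t/3). Substituting x = B_t:
  d(B_t^2*sin(2*t/3)/2) = (B_t^2*cos(2*t/3)/3 + sin(2*t/3)/2) dt + (B_t*sin(2*t/3)) dB_t.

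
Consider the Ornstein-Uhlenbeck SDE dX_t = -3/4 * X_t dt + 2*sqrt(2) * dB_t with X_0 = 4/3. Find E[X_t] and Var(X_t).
E[X_t] = 4*exp(-3*t/4)/3; Var(X_t) = 16/3 - 16*exp(-3*t/2)/3

The OU SDE dX = -theta X dt + sigma dB admits the integrating factor exp(theta t): d(exp(theta t) X_t) = sigma exp(theta t) dB_t. Integrating from 0 to t:
  X_t = x_0 * exp(-theta t) + sigma * int_0^t exp(-theta (t-s)) dB_s.
The Itô integral has mean 0 and (by the Itô isometry) variance sigma^2 * int_0^t exp(-2 theta (t - s)) ds = sigma^2 * (1 - exp(-2 theta t)) / (2 theta).
With theta = 3/4, sigma = 2*sqrt(2), x_0 = 4/3:
  E[X_t] = 4/3 * exp(-3/4 t) = 4*exp(-3*t/4)/3
  Var(X_t) = (2*sqrt(2))^2 * (1 - exp(-2*3/4 t)) / (2 * 3/4) = 16/3 - 16*exp(-3*t/2)/3.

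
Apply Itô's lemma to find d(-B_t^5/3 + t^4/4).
d(-B_t^5/3 + t^4/4) = (-10*B_t^3/3 + t^3) dt + (-5*B_t^4/3) dB_t

Itô's formula for f(t, x): d f(t, B_t) = (f_t + (1/2) f_xx) dt + f_x dB_t. Compute partials of f(t, x) = t^4/4 - x^5/3:
  f_t(t,x)  = t^3
  f_x(t,x)  = -5*x^4/3
  f_xx(t,x) = -20*x^3/3
Assemble drift = f_t + (1/2) f_xx = t^3 - 10*x^3/3 and diffusion = f_x = -5*x^4/3. Substituting x = B_t:
  d(-B_t^5/3 + t^4/4) = (-10*B_t^3/3 + t^3) dt + (-5*B_t^4/3) dB_t.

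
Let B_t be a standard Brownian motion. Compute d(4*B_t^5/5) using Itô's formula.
d(4*B_t^5/5) = (8*B_t^3) dt + (4*B_t^4) dB_t

Itô's formula for f(B_t) gives d f(B_t) = f'(B_t) dB_t + (1/2) f''(B_t) dt. Compute derivatives of f(x) = 4*x^5/5:
  f'(x)  = 4*x^4
  f''(x) = 16*x^3
Substitute x = B_t and multiply the f'' term by 1/2:
  drift     = (1/2) * (16*x^3) evaluated at B_t = 8*B_t^3
  diffusion = (4*x^4) evaluated at B_t = 4*B_t^4
Therefore d(4*B_t^5/5) = (8*B_t^3) dt + (4*B_t^4) dB_t.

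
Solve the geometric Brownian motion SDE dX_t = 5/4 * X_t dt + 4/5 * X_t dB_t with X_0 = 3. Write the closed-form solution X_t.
X_t = 3 * exp((93/100) * t + (4/5) * B_t)

For GBM dX = mu X dt + sigma X dB with X_0 = x_0, apply Itô to Y = log X: dY = (mu - sigma^2/2) dt + sigma dB, so Y_t = log(x_0) + (mu - sigma^2/2) t + sigma B_t and hence X_t = x_0 * exp((mu - sigma^2/2) t + sigma B_t).
With mu = 5/4, sigma = 4/5, x_0 = 3, this gives:
  X_t = 3 * exp((93/100) * t + (4/5) * B_t).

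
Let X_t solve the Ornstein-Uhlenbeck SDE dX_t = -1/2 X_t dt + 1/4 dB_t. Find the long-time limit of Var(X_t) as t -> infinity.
lim Var(X_t) = 1/16

The OU SDE dX = -theta X dt + sigma dB admits the integrating factor exp(theta t): d(exp(theta t) X_t) = sigma exp(theta t) dB_t. Integrating from 0 to t gives X_t = x_0 * exp(-theta t) + sigma * int_0^t exp(-theta (t-s)) dB_s for any initial x_0. The Itô integral has variance (by the Itô isometry) sigma^2 * int_0^t exp(-2 theta (t - s)) ds = sigma^2 * (1 - exp(-2 theta t)) / (2 theta), independent of x_0.
With theta = 1/2, sigma = 1/4:
  Var(X_t) = (1/4)^2 * (1 - exp(-2*1/2 t)) / (2 * 1/2) = (exp(t) - 1)*exp(-t)/16.
As t -> infinity, exp(-2*1/2 t) -> 0, so the stationary variance is sigma^2 / (2 theta) = 1/16.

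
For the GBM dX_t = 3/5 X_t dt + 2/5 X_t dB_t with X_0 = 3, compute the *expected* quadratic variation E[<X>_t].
E[<X>_t] = 18*exp(34*t/25)/17 - 18/17

<X>_t = int_0^t ((2/5) * X_s)^2 ds. Taking expectation inside the integral: E[<X>_t] = (2/5)^2 * int_0^t E[X_s^2] ds. For GBM, E[X_s^2] = x_0^2 * exp((2 mu + sigma^2) s). Integrating:
  E[<X>_t] = (2/5)^2 * 3^2 * (exp((2*(3/5) + (2/5)^2) t) - 1) / (2*(3/5) + (2/5)^2)
           = (2/5)^2 * 3^2 * (exp((34/25) t) - 1) / (34/25) = 18*exp(34*t/25)/17 - 18/17.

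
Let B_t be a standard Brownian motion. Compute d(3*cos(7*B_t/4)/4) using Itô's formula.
d(3*cos(7*B_t/4)/4) = (-147*cos(7*B_t/4)/128) dt + (-21*sin(7*B_t/4)/16) dB_t

Itô's formula for f(B_t) gives d f(B_t) = f'(B_t) dB_t + (1/2) f''(B_t) dt. Compute derivatives of f(x) = 3*cos(7*x/4)/4:
  f'(x)  = -21*sin(7*x/4)/16
  f''(x) = -147*cos(7*x/4)/64
Substitute x = B_t and multiply the f'' term by 1/2:
  drift     = (1/2) * (-147*cos(7*x/4)/64) evaluated at B_t = -147*cos(7*B_t/4)/128
  diffusion = (-21*sin(7*x/4)/16) evaluated at B_t = -21*sin(7*B_t/4)/16
Therefore d(3*cos(7*B_t/4)/4) = (-147*cos(7*B_t/4)/128) dt + (-21*sin(7*B_t/4)/16) dB_t.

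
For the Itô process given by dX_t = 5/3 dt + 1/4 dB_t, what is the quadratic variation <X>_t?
<X>_t = t/16

For an Itô process dX_t = a(t) dt + b(t) dB_t, the quadratic variation is <X>_t = int_0^t b(s)^2 ds (the drift term does not contribute). Here b(s) = 1/4, so
  b(s)^2 = 1/16.
Integrating from 0 to t:
  <X>_t = int_0^t (1/16) ds = t/16.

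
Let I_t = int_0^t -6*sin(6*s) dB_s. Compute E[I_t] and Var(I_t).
E[I_t] = 0; Var(I_t) = 18*t - 3*sin(12*t)/2

The Itô integral of a deterministic integrand f(s) has mean 0 because each increment f(s) * (B_{s+ds} - B_s) has mean 0. By the Itô isometry:
  Var( int_0^t f(s) dB_s ) = E[ (int_0^t f(s) dB_s)^2 ] = int_0^t f(s)^2 ds.
Here f(s) = -6*sin(6*s), so f(s)^2 = 36*sin(6*s)^2. Integrate:
  int_0^t (36*sin(6*s)^2) ds = 18*t - 3*sin(12*t)/2.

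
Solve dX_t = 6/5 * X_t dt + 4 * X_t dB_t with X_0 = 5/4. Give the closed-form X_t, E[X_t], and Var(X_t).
X_t = 5/4 * exp((-34/5) t + (4) B_t); E[X_t] = 5*exp(6*t/5)/4; Var(X_t) = 25*(exp(16*t) - 1)*exp(12*t/5)/16

For GBM dX = mu X dt + sigma X dB with X_0 = x_0, apply Itô to Y = log X: dY = (mu - sigma^2/2) dt + sigma dB, so Y_t = log(x_0) + (mu - sigma^2/2) t + sigma B_t and hence X_t = x_0 * exp((mu - sigma^2/2) t + sigma B_t).
With mu = 6/5, sigma = 4, x_0 = 5/4, this gives:
  X_t = 5/4 * exp((-34/5) * t + (4) * B_t).
Since sigma*B_t ~ Normal(0, sigma^2 t), E[exp(sigma*B_t)] = exp(sigma^2 t / 2); so E[X_t] = x_0 * exp((mu - sigma^2/2) t) * exp(sigma^2 t / 2) = x_0 * exp(mu t) = 5*exp(6*t/5)/4.
Var(X_t) = E[X_t^2] - (E[X_t])^2 = x_0^2 * exp(2 mu t) * (exp(sigma^2 t) - 1) = 25*(exp(16*t) - 1)*exp(12*t/5)/16.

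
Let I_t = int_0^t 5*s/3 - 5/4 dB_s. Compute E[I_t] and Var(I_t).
E[I_t] = 0; Var(I_t) = 25*t*(16*t^2 - 36*t + 27)/432

The Itô integral of a deterministic integrand f(s) has mean 0 because each increment f(s) * (B_{s+ds} - B_s) has mean 0. By the Itô isometry:
  Var( int_0^t f(s) dB_s ) = E[ (int_0^t f(s) dB_s)^2 ] = int_0^t f(s)^2 ds.
Here f(s) = 5*s/3 - 5/4, so f(s)^2 = 25*(4*s - 3)^2/144. Integrate:
  int_0^t (25*(4*s - 3)^2/144) ds = 25*t*(16*t^2 - 36*t + 27)/432.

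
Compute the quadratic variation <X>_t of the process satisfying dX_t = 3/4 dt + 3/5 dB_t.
<X>_t = 9*t/25

For an Itô process dX_t = a(t) dt + b(t) dB_t, the quadratic variation is <X>_t = int_0^t b(s)^2 ds (the drift term does not contribute). Here b(s) = 3/5, so
  b(s)^2 = 9/25.
Integrating from 0 to t:
  <X>_t = int_0^t (9/25) ds = 9*t/25.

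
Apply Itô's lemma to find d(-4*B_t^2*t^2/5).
d(-4*B_t^2*t^2/5) = (4*t*(-2*B_t^2 - t)/5) dt + (-8*B_t*t^2/5) dB_t

Itô's formula for f(t, x): d f(t, B_t) = (f_t + (1/2) f_xx) dt + f_x dB_t. Compute partials of f(t, x) = -4*t^2*x^2/5:
  f_t(t,x)  = -8*t*x^2/5
  f_x(t,x)  = -8*t^2*x/5
  f_xx(t,x) = -8*t^2/5
Assemble drift = f_t + (1/2) f_xx = 4*t*(-t - 2*x^2)/5 and diffusion = f_x = -8*t^2*x/5. Substituting x = B_t:
  d(-4*B_t^2*t^2/5) = (4*t*(-2*B_t^2 - t)/5) dt + (-8*B_t*t^2/5) dB_t.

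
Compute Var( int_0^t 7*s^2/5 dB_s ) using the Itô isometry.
Var = 49*t^5/125

The Itô integral of a deterministic integrand f(s) has mean 0 because each increment f(s) * (B_{s+ds} - B_s) has mean 0. By the Itô isometry:
  Var( int_0^t f(s) dB_s ) = E[ (int_0^t f(s) dB_s)^2 ] = int_0^t f(s)^2 ds.
Here f(s) = 7*s^2/5, so f(s)^2 = 49*s^4/25. Integrate:
  int_0^t (49*s^4/25) ds = 49*t^5/125.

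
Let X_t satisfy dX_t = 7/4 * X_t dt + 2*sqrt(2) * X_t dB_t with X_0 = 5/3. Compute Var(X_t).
Var(X_t) = 25*(exp(8*t) - 1)*exp(7*t/2)/9

For GBM dX = mu X dt + sigma X dB with X_0 = x_0, apply Itô to Y = log X: dY = (mu - sigma^2/2) dt + sigma dB, so Y_t = log(x_0) + (mu - sigma^2/2) t + sigma B_t and hence X_t = x_0 * exp((mu - sigma^2/2) t + sigma B_t).
With mu = 7/4, sigma = 2*sqrt(2), x_0 = 5/3, this gives:
  X_t = 5/3 * exp((-9/4) * t + (2*sqrt(2)) * B_t).
Since sigma*B_t ~ Normal(0, sigma^2 t), E[exp(sigma*B_t)] = exp(sigma^2 t / 2); so E[X_t] = x_0 * exp((mu - sigma^2/2) t) * exp(sigma^2 t / 2) = x_0 * exp(mu t) = 5*exp(7*t/4)/3.
Var(X_t) = E[X_t^2] - (E[X_t])^2 = x_0^2 * exp(2 mu t) * (exp(sigma^2 t) - 1) = 25*(exp(8*t) - 1)*exp(7*t/2)/9.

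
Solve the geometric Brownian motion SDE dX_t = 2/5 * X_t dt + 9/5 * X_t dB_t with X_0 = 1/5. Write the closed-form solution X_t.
X_t = 1/5 * exp((-61/50) * t + (9/5) * B_t)

For GBM dX = mu X dt + sigma X dB with X_0 = x_0, apply Itô to Y = log X: dY = (mu - sigma^2/2) dt + sigma dB, so Y_t = log(x_0) + (mu - sigma^2/2) t + sigma B_t and hence X_t = x_0 * exp((mu - sigma^2/2) t + sigma B_t).
With mu = 2/5, sigma = 9/5, x_0 = 1/5, this gives:
  X_t = 1/5 * exp((-61/50) * t + (9/5) * B_t).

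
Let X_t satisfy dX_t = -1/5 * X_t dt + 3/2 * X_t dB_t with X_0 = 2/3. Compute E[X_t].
E[X_t] = 2*exp(-t/5)/3

For GBM dX = mu X dt + sigma X dB with X_0 = x_0, apply Itô to Y = log X: dY = (mu - sigma^2/2) dt + sigma dB, so Y_t = log(x_0) + (mu - sigma^2/2) t + sigma B_t and hence X_t = x_0 * exp((mu - sigma^2/2) t + sigma B_t).
With mu = -1/5, sigma = 3/2, x_0 = 2/3, this gives:
  X_t = 2/3 * exp((-53/40) * t + (3/2) * B_t).
Since sigma*B_t ~ Normal(0, sigma^2 t), E[exp(sigma*B_t)] = exp(sigma^2 t / 2); so E[X_t] = x_0 * exp((mu - sigma^2/2) t) * exp(sigma^2 t / 2) = x_0 * exp(mu t) = 2*exp(-t/5)/3.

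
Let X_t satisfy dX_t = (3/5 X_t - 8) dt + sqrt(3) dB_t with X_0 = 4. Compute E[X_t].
E[X_t] = 40/3 - 28*exp(3*t/5)/3

Taking expectations and using E[dB_t] = 0, the mean m(t) = E[X_t] satisfies the ODE m'(t) = a m(t) + b with m(0) = x_0. With a = 3/5, b = -8, x_0 = 4, the solution is
  m(t) = x_0 * exp(a t) + (b/a) * (exp(a t) - 1)
       = 4 * exp((3/5) t) + ((-8)/(3/5)) * (exp((3/5) t) - 1)
       = 40/3 - 28*exp(3*t/5)/3.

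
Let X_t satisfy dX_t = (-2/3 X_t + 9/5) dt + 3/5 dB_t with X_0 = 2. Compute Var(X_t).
Var(X_t) = 27/100 - 27*exp(-4*t/3)/100

The variance V(t) = Var(X_t) satisfies V'(t) = 2 a V(t) + c^2 with V(0) = 0 (drift coefficient is linear in X, diffusion is constant). With a = -2/3, c = 3/5, the solution is
  V(t) = (c^2 / (2 a)) * (exp(2 a t) - 1)
       = ((3/5)^2 / (2*(-2/3))) * (exp((-4/3) t) - 1)
       = 27/100 - 27*exp(-4*t/3)/100.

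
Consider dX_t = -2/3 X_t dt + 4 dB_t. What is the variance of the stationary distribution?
lim Var(X_t) = 12

The OU SDE dX = -theta X dt + sigma dB admits the integrating factor exp(theta t): d(exp(theta t) X_t) = sigma exp(theta t) dB_t. Integrating from 0 to t gives X_t = x_0 * exp(-theta t) + sigma * int_0^t exp(-theta (t-s)) dB_s for any initial x_0. The Itô integral has variance (by the Itô isometry) sigma^2 * int_0^t exp(-2 theta (t - s)) ds = sigma^2 * (1 - exp(-2 theta t)) / (2 theta), independent of x_0.
With theta = 2/3, sigma = 4:
  Var(X_t) = (4)^2 * (1 - exp(-2*2/3 t)) / (2 * 2/3) = 12 - 12*exp(-4*t/3).
As t -> infinity, exp(-2*2/3 t) -> 0, so the stationary variance is sigma^2 / (2 theta) = 12.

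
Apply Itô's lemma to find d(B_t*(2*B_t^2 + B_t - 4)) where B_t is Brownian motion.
d(B_t*(2*B_t^2 + B_t - 4)) = (6*B_t + 1) dt + (6*B_t^2 + 2*B_t - 4) dB_t

Itô's formula for f(B_t) gives d f(B_t) = f'(B_t) dB_t + (1/2) f''(B_t) dt. Compute derivatives of f(x) = x*(2*x^2 + x - 4):
  f'(x)  = 6*x^2 + 2*x - 4
  f''(x) = 12*x + 2
Substitute x = B_t and multiply the f'' term by 1/2:
  drift     = (1/2) * (12*x + 2) evaluated at B_t = 6*B_t + 1
  diffusion = (6*x^2 + 2*x - 4) evaluated at B_t = 6*B_t^2 + 2*B_t - 4
Therefore d(B_t*(2*B_t^2 + B_t - 4)) = (6*B_t + 1) dt + (6*B_t^2 + 2*B_t - 4) dB_t.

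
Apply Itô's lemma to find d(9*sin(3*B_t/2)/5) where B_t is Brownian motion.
d(9*sin(3*B_t/2)/5) = (-81*sin(3*B_t/2)/40) dt + (27*cos(3*B_t/2)/10) dB_t

Itô's formula for f(B_t) gives d f(B_t) = f'(B_t) dB_t + (1/2) f''(B_t) dt. Compute derivatives of f(x) = 9*sin(3*x/2)/5:
  f'(x)  = 27*cos(3*x/2)/10
  f''(x) = -81*sin(3*x/2)/20
Substitute x = B_t and multiply the f'' term by 1/2:
  drift     = (1/2) * (-81*sin(3*x/2)/20) evaluated at B_t = -81*sin(3*B_t/2)/40
  diffusion = (27*cos(3*x/2)/10) evaluated at B_t = 27*cos(3*B_t/2)/10
Therefore d(9*sin(3*B_t/2)/5) = (-81*sin(3*B_t/2)/40) dt + (27*cos(3*B_t/2)/10) dB_t.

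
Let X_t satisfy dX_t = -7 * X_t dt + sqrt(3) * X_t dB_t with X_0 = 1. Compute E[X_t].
E[X_t] = exp(-7*t)

For GBM dX = mu X dt + sigma X dB with X_0 = x_0, apply Itô to Y = log X: dY = (mu - sigma^2/2) dt + sigma dB, so Y_t = log(x_0) + (mu - sigma^2/2) t + sigma B_t and hence X_t = x_0 * exp((mu - sigma^2/2) t + sigma B_t).
With mu = -7, sigma = sqrt(3), x_0 = 1, this gives:
  X_t = 1 * exp((-17/2) * t + (sqrt(3)) * B_t).
Since sigma*B_t ~ Normal(0, sigma^2 t), E[exp(sigma*B_t)] = exp(sigma^2 t / 2); so E[X_t] = x_0 * exp((mu - sigma^2/2) t) * exp(sigma^2 t / 2) = x_0 * exp(mu t) = exp(-7*t).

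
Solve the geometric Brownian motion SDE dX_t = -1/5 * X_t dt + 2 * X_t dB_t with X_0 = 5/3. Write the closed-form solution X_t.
X_t = 5/3 * exp((-11/5) * t + (2) * B_t)

For GBM dX = mu X dt + sigma X dB with X_0 = x_0, apply Itô to Y = log X: dY = (mu - sigma^2/2) dt + sigma dB, so Y_t = log(x_0) + (mu - sigma^2/2) t + sigma B_t and hence X_t = x_0 * exp((mu - sigma^2/2) t + sigma B_t).
With mu = -1/5, sigma = 2, x_0 = 5/3, this gives:
  X_t = 5/3 * exp((-11/5) * t + (2) * B_t).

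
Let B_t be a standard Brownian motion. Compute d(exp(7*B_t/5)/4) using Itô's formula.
d(exp(7*B_t/5)/4) = (49*exp(7*B_t/5)/200) dt + (7*exp(7*B_t/5)/20) dB_t

Itô's formula for f(B_t) gives d f(B_t) = f'(B_t) dB_t + (1/2) f''(B_t) dt. Compute derivatives of f(x) = exp(7*x/5)/4:
  f'(x)  = 7*exp(7*x/5)/20
  f''(x) = 49*exp(7*x/5)/100
Substitute x = B_t and multiply the f'' term by 1/2:
  drift     = (1/2) * (49*exp(7*x/5)/100) evaluated at B_t = 49*exp(7*B_t/5)/200
  diffusion = (7*exp(7*x/5)/20) evaluated at B_t = 7*exp(7*B_t/5)/20
Therefore d(exp(7*B_t/5)/4) = (49*exp(7*B_t/5)/200) dt + (7*exp(7*B_t/5)/20) dB_t.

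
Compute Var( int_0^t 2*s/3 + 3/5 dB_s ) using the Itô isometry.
Var = t*(100*t^2 + 270*t + 243)/675

The Itô integral of a deterministic integrand f(s) has mean 0 because each increment f(s) * (B_{s+ds} - B_s) has mean 0. By the Itô isometry:
  Var( int_0^t f(s) dB_s ) = E[ (int_0^t f(s) dB_s)^2 ] = int_0^t f(s)^2 ds.
Here f(s) = 2*s/3 + 3/5, so f(s)^2 = (10*s + 9)^2/225. Integrate:
  int_0^t ((10*s + 9)^2/225) ds = t*(100*t^2 + 270*t + 243)/675.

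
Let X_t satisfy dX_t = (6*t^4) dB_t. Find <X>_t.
<X>_t = 4*t^9

For an Itô process dX_t = a(t) dt + b(t) dB_t, the quadratic variation is <X>_t = int_0^t b(s)^2 ds (the drift term does not contribute). Here b(s) = 6*s^4, so
  b(s)^2 = 36*s^8.
Integrating from 0 to t:
  <X>_t = int_0^t (36*s^8) ds = 4*t^9.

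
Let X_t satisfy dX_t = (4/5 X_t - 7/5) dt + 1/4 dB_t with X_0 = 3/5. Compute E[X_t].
E[X_t] = 7/4 - 23*exp(4*t/5)/20

Taking expectations and using E[dB_t] = 0, the mean m(t) = E[X_t] satisfies the ODE m'(t) = a m(t) + b with m(0) = x_0. With a = 4/5, b = -7/5, x_0 = 3/5, the solution is
  m(t) = x_0 * exp(a t) + (b/a) * (exp(a t) - 1)
       = (3/5) * exp((4/5) t) + ((-7/5)/(4/5)) * (exp((4/5) t) - 1)
       = 7/4 - 23*exp(4*t/5)/20.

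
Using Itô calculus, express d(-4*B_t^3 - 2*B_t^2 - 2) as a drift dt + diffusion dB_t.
d(-4*B_t^3 - 2*B_t^2 - 2) = (-12*B_t - 2) dt + (4*B_t*(-3*B_t - 1)) dB_t

Itô's formula for f(B_t) gives d f(B_t) = f'(B_t) dB_t + (1/2) f''(B_t) dt. Compute derivatives of f(x) = -4*x^3 - 2*x^2 - 2:
  f'(x)  = 4*x*(-3*x - 1)
  f''(x) = -24*x - 4
Substitute x = B_t and multiply the f'' term by 1/2:
  drift     = (1/2) * (-24*x - 4) evaluated at B_t = -12*B_t - 2
  diffusion = (4*x*(-3*x - 1)) evaluated at B_t = 4*B_t*(-3*B_t - 1)
Therefore d(-4*B_t^3 - 2*B_t^2 - 2) = (-12*B_t - 2) dt + (4*B_t*(-3*B_t - 1)) dB_t.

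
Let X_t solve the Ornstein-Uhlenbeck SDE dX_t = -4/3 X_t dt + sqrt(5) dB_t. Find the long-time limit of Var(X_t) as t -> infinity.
lim Var(X_t) = 15/8

The OU SDE dX = -theta X dt + sigma dB admits the integrating factor exp(theta t): d(exp(theta t) X_t) = sigma exp(theta t) dB_t. Integrating from 0 to t gives X_t = x_0 * exp(-theta t) + sigma * int_0^t exp(-theta (t-s)) dB_s for any initial x_0. The Itô integral has variance (by the Itô isometry) sigma^2 * int_0^t exp(-2 theta (t - s)) ds = sigma^2 * (1 - exp(-2 theta t)) / (2 theta), independent of x_0.
With theta = 4/3, sigma = sqrt(5):
  Var(X_t) = (sqrt(5))^2 * (1 - exp(-2*4/3 t)) / (2 * 4/3) = 15/8 - 15*exp(-8*t/3)/8.
As t -> infinity, exp(-2*4/3 t) -> 0, so the stationary variance is sigma^2 / (2 theta) = 15/8.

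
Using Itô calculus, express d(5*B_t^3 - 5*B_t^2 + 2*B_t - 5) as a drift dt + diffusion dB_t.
d(5*B_t^3 - 5*B_t^2 + 2*B_t - 5) = (15*B_t - 5) dt + (15*B_t^2 - 10*B_t + 2) dB_t

Itô's formula for f(B_t) gives d f(B_t) = f'(B_t) dB_t + (1/2) f''(B_t) dt. Compute derivatives of f(x) = 5*x^3 - 5*x^2 + 2*x - 5:
  f'(x)  = 15*x^2 - 10*x + 2
  f''(x) = 30*x - 10
Substitute x = B_t and multiply the f'' term by 1/2:
  drift     = (1/2) * (30*x - 10) evaluated at B_t = 15*B_t - 5
  diffusion = (15*x^2 - 10*x + 2) evaluated at B_t = 15*B_t^2 - 10*B_t + 2
Therefore d(5*B_t^3 - 5*B_t^2 + 2*B_t - 5) = (15*B_t - 5) dt + (15*B_t^2 - 10*B_t + 2) dB_t.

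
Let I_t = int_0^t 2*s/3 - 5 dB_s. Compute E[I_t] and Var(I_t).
E[I_t] = 0; Var(I_t) = t*(4*t^2 - 90*t + 675)/27

The Itô integral of a deterministic integrand f(s) has mean 0 because each increment f(s) * (B_{s+ds} - B_s) has mean 0. By the Itô isometry:
  Var( int_0^t f(s) dB_s ) = E[ (int_0^t f(s) dB_s)^2 ] = int_0^t f(s)^2 ds.
Here f(s) = 2*s/3 - 5, so f(s)^2 = (2*s - 15)^2/9. Integrate:
  int_0^t ((2*s - 15)^2/9) ds = t*(4*t^2 - 90*t + 675)/27.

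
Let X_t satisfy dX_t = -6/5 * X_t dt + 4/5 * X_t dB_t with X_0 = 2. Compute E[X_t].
E[X_t] = 2*exp(-6*t/5)

For GBM dX = mu X dt + sigma X dB with X_0 = x_0, apply Itô to Y = log X: dY = (mu - sigma^2/2) dt + sigma dB, so Y_t = log(x_0) + (mu - sigma^2/2) t + sigma B_t and hence X_t = x_0 * exp((mu - sigma^2/2) t + sigma B_t).
With mu = -6/5, sigma = 4/5, x_0 = 2, this gives:
  X_t = 2 * exp((-38/25) * t + (4/5) * B_t).
Since sigma*B_t ~ Normal(0, sigma^2 t), E[exp(sigma*B_t)] = exp(sigma^2 t / 2); so E[X_t] = x_0 * exp((mu - sigma^2/2) t) * exp(sigma^2 t / 2) = x_0 * exp(mu t) = 2*exp(-6*t/5).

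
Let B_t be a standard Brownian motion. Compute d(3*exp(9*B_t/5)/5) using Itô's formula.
d(3*exp(9*B_t/5)/5) = (243*exp(9*B_t/5)/250) dt + (27*exp(9*B_t/5)/25) dB_t

Itô's formula for f(B_t) gives d f(B_t) = f'(B_t) dB_t + (1/2) f''(B_t) dt. Compute derivatives of f(x) = 3*exp(9*x/5)/5:
  f'(x)  = 27*exp(9*x/5)/25
  f''(x) = 243*exp(9*x/5)/125
Substitute x = B_t and multiply the f'' term by 1/2:
  drift     = (1/2) * (243*exp(9*x/5)/125) evaluated at B_t = 243*exp(9*B_t/5)/250
  diffusion = (27*exp(9*x/5)/25) evaluated at B_t = 27*exp(9*B_t/5)/25
Therefore d(3*exp(9*B_t/5)/5) = (243*exp(9*B_t/5)/250) dt + (27*exp(9*B_t/5)/25) dB_t.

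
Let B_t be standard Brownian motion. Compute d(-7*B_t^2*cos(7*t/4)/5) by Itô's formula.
d(-7*B_t^2*cos(7*t/4)/5) = (49*B_t^2*sin(7*t/4)/20 - 7*cos(7*t/4)/5) dt + (-14*B_t*cos(7*t/4)/5) dB_t

Itô's formula for f(t, x): d f(t, B_t) = (f_t + (1/2) f_xx) dt + f_x dB_t. Compute partials of f(t, x) = -7*x^2*cos(7*t/4)/5:
  f_t(t,x)  = 49*x^2*sin(7*t/4)/20
  f_x(t,x)  = -14*x*cos(7*t/4)/5
  f_xx(t,x) = -14*cos(7*t/4)/5
Assemble drift = f_t + (1/2) f_xx = 49*x^2*sin(7*t/4)/20 - 7*cos(7*t/4)/5 and diffusion = f_x = -14*x*cos(7*t/4)/5. Substituting x = B_t:
  d(-7*B_t^2*cos(7*t/4)/5) = (49*B_t^2*sin(7*t/4)/20 - 7*cos(7*t/4)/5) dt + (-14*B_t*cos(7*t/4)/5) dB_t.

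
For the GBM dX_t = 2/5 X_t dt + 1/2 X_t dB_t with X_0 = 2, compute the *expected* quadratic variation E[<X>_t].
E[<X>_t] = 20*exp(21*t/20)/21 - 20/21

<X>_t = int_0^t ((1/2) * X_s)^2 ds. Taking expectation inside the integral: E[<X>_t] = (1/2)^2 * int_0^t E[X_s^2] ds. For GBM, E[X_s^2] = x_0^2 * exp((2 mu + sigma^2) s). Integrating:
  E[<X>_t] = (1/2)^2 * 2^2 * (exp((2*(2/5) + (1/2)^2) t) - 1) / (2*(2/5) + (1/2)^2)
           = (1/2)^2 * 2^2 * (exp((21/20) t) - 1) / (21/20) = 20*exp(21*t/20)/21 - 20/21.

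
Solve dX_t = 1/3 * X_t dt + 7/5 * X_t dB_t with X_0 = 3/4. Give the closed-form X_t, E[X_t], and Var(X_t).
X_t = 3/4 * exp((-97/150) t + (7/5) B_t); E[X_t] = 3*exp(t/3)/4; Var(X_t) = 9*(exp(49*t/25) - 1)*exp(2*t/3)/16

For GBM dX = mu X dt + sigma X dB with X_0 = x_0, apply Itô to Y = log X: dY = (mu - sigma^2/2) dt + sigma dB, so Y_t = log(x_0) + (mu - sigma^2/2) t + sigma B_t and hence X_t = x_0 * exp((mu - sigma^2/2) t + sigma B_t).
With mu = 1/3, sigma = 7/5, x_0 = 3/4, this gives:
  X_t = 3/4 * exp((-97/150) * t + (7/5) * B_t).
Since sigma*B_t ~ Normal(0, sigma^2 t), E[exp(sigma*B_t)] = exp(sigma^2 t / 2); so E[X_t] = x_0 * exp((mu - sigma^2/2) t) * exp(sigma^2 t / 2) = x_0 * exp(mu t) = 3*exp(t/3)/4.
Var(X_t) = E[X_t^2] - (E[X_t])^2 = x_0^2 * exp(2 mu t) * (exp(sigma^2 t) - 1) = 9*(exp(49*t/25) - 1)*exp(2*t/3)/16.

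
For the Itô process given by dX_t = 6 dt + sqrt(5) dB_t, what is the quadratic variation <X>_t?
<X>_t = 5*t

For an Itô process dX_t = a(t) dt + b(t) dB_t, the quadratic variation is <X>_t = int_0^t b(s)^2 ds (the drift term does not contribute). Here b(s) = sqrt(5), so
  b(s)^2 = 5.
Integrating from 0 to t:
  <X>_t = int_0^t (5) ds = 5*t.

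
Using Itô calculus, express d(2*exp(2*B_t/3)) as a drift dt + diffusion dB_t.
d(2*exp(2*B_t/3)) = (4*exp(2*B_t/3)/9) dt + (4*exp(2*B_t/3)/3) dB_t

Itô's formula for f(B_t) gives d f(B_t) = f'(B_t) dB_t + (1/2) f''(B_t) dt. Compute derivatives of f(x) = 2*exp(2*x/3):
  f'(x)  = 4*exp(2*x/3)/3
  f''(x) = 8*exp(2*x/3)/9
Substitute x = B_t and multiply the f'' term by 1/2:
  drift     = (1/2) * (8*exp(2*x/3)/9) evaluated at B_t = 4*exp(2*B_t/3)/9
  diffusion = (4*exp(2*x/3)/3) evaluated at B_t = 4*exp(2*B_t/3)/3
Therefore d(2*exp(2*B_t/3)) = (4*exp(2*B_t/3)/9) dt + (4*exp(2*B_t/3)/3) dB_t.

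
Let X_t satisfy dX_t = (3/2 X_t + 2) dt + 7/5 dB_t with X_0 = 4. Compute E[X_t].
E[X_t] = 16*exp(3*t/2)/3 - 4/3

Taking expectations and using E[dB_t] = 0, the mean m(t) = E[X_t] satisfies the ODE m'(t) = a m(t) + b with m(0) = x_0. With a = 3/2, b = 2, x_0 = 4, the solution is
  m(t) = x_0 * exp(a t) + (b/a) * (exp(a t) - 1)
       = 4 * exp((3/2) t) + (2/(3/2)) * (exp((3/2) t) - 1)
       = 16*exp(3*t/2)/3 - 4/3.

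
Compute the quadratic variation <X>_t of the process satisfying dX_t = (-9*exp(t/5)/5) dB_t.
<X>_t = 81*exp(2*t/5)/10 - 81/10

For an Itô process dX_t = a(t) dt + b(t) dB_t, the quadratic variation is <X>_t = int_0^t b(s)^2 ds (the drift term does not contribute). Here b(s) = -9*exp(s/5)/5, so
  b(s)^2 = 81*exp(2*s/5)/25.
Integrating from 0 to t:
  <X>_t = int_0^t (81*exp(2*s/5)/25) ds = 81*exp(2*t/5)/10 - 81/10.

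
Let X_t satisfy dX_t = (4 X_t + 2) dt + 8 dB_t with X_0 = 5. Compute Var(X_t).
Var(X_t) = 8*exp(8*t) - 8

The variance V(t) = Var(X_t) satisfies V'(t) = 2 a V(t) + c^2 with V(0) = 0 (drift coefficient is linear in X, diffusion is constant). With a = 4, c = 8, the solution is
  V(t) = (c^2 / (2 a)) * (exp(2 a t) - 1)
       = (8^2 / (2*4)) * (exp(8 t) - 1)
       = 8*exp(8*t) - 8.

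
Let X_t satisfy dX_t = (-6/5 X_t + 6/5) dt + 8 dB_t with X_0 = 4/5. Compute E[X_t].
E[X_t] = 1 - exp(-6*t/5)/5

Taking expectations and using E[dB_t] = 0, the mean m(t) = E[X_t] satisfies the ODE m'(t) = a m(t) + b with m(0) = x_0. With a = -6/5, b = 6/5, x_0 = 4/5, the solution is
  m(t) = x_0 * exp(a t) + (b/a) * (exp(a t) - 1)
       = (4/5) * exp((-6/5) t) + ((6/5)/(-6/5)) * (exp((-6/5) t) - 1)
       = 1 - exp(-6*t/5)/5.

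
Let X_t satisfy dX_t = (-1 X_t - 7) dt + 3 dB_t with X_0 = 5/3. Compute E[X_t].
E[X_t] = -7 + 26*exp(-t)/3

Taking expectations and using E[dB_t] = 0, the mean m(t) = E[X_t] satisfies the ODE m'(t) = a m(t) + b with m(0) = x_0. With a = -1, b = -7, x_0 = 5/3, the solution is
  m(t) = x_0 * exp(a t) + (b/a) * (exp(a t) - 1)
       = (5/3) * exp((-1) t) + ((-7)/(-1)) * (exp((-1) t) - 1)
       = -7 + 26*exp(-t)/3.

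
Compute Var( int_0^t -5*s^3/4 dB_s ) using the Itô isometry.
Var = 25*t^7/112

The Itô integral of a deterministic integrand f(s) has mean 0 because each increment f(s) * (B_{s+ds} - B_s) has mean 0. By the Itô isometry:
  Var( int_0^t f(s) dB_s ) = E[ (int_0^t f(s) dB_s)^2 ] = int_0^t f(s)^2 ds.
Here f(s) = -5*s^3/4, so f(s)^2 = 25*s^6/16. Integrate:
  int_0^t (25*s^6/16) ds = 25*t^7/112.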